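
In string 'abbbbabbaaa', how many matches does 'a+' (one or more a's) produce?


Pattern 'a+' matches one or more consecutive a's.
String: 'abbbbabbaaa'
Scanning for runs of a:
  Match 1: 'a' (length 1)
  Match 2: 'a' (length 1)
  Match 3: 'aaa' (length 3)
Total matches: 3

3


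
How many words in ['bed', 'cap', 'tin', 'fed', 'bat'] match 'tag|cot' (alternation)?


Alternation 'tag|cot' matches either 'tag' or 'cot'.
Checking each word:
  'bed' -> no
  'cap' -> no
  'tin' -> no
  'fed' -> no
  'bat' -> no
Matches: []
Count: 0

0


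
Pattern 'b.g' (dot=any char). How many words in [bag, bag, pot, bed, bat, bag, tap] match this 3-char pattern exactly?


Pattern 'b.g' means: starts with 'b', any single char, ends with 'g'.
Checking each word (must be exactly 3 chars):
  'bag' (len=3): MATCH
  'bag' (len=3): MATCH
  'pot' (len=3): no
  'bed' (len=3): no
  'bat' (len=3): no
  'bag' (len=3): MATCH
  'tap' (len=3): no
Matching words: ['bag', 'bag', 'bag']
Total: 3

3


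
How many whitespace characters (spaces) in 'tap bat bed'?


\s matches whitespace characters (spaces, tabs, etc.).
Text: 'tap bat bed'
This text has 3 words separated by spaces.
Number of spaces = number of words - 1 = 3 - 1 = 2

2


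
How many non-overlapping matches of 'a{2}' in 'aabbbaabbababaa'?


Pattern 'a{2}' matches exactly 2 consecutive a's (greedy, non-overlapping).
String: 'aabbbaabbababaa'
Scanning for runs of a's:
  Run at pos 0: 'aa' (length 2) -> 1 match(es)
  Run at pos 5: 'aa' (length 2) -> 1 match(es)
  Run at pos 9: 'a' (length 1) -> 0 match(es)
  Run at pos 11: 'a' (length 1) -> 0 match(es)
  Run at pos 13: 'aa' (length 2) -> 1 match(es)
Matches found: ['aa', 'aa', 'aa']
Total: 3

3


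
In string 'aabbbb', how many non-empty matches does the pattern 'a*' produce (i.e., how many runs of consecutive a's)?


Pattern 'a*' matches zero or more a's. We want non-empty runs of consecutive a's.
String: 'aabbbb'
Walking through the string to find runs of a's:
  Run 1: positions 0-1 -> 'aa'
Non-empty runs found: ['aa']
Count: 1

1


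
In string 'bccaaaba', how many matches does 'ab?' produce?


Pattern 'ab?' matches 'a' optionally followed by 'b'.
String: 'bccaaaba'
Scanning left to right for 'a' then checking next char:
  Match 1: 'a' (a not followed by b)
  Match 2: 'a' (a not followed by b)
  Match 3: 'ab' (a followed by b)
  Match 4: 'a' (a not followed by b)
Total matches: 4

4


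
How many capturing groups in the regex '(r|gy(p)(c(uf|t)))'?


To count capturing groups, count each '(' that starts a group.
Pattern: '(r|gy(p)(c(uf|t)))'
Walking through the pattern:
  Position 0: '(' -> group #1
  Position 5: '(' -> group #2
  Position 8: '(' -> group #3
  Position 10: '(' -> group #4
Total capturing groups: 4

4


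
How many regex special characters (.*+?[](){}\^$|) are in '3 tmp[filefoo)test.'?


Regex special characters are: . * + ? [ ] ( ) { } \ ^ $ |
Scanning '3 tmp[filefoo)test.':
  pos 5: '[' -> SPECIAL
  pos 13: ')' -> SPECIAL
  pos 18: '.' -> SPECIAL
Special chars found: ['[', ')', '.']
Total: 3

3


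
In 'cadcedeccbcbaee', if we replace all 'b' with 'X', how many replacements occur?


re.sub('b', 'X', text) replaces every occurrence of 'b' with 'X'.
Text: 'cadcedeccbcbaee'
Scanning for 'b':
  pos 9: 'b' -> replacement #1
  pos 11: 'b' -> replacement #2
Total replacements: 2

2


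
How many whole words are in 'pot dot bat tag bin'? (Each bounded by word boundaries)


Word boundaries (\b) mark the start/end of each word.
Text: 'pot dot bat tag bin'
Splitting by whitespace:
  Word 1: 'pot'
  Word 2: 'dot'
  Word 3: 'bat'
  Word 4: 'tag'
  Word 5: 'bin'
Total whole words: 5

5


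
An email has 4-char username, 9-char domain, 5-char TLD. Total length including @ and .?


An email address has format: username@domain.tld
Username length: 4
'@' character: 1
Domain length: 9
'.' character: 1
TLD length: 5
Total = 4 + 1 + 9 + 1 + 5 = 20

20


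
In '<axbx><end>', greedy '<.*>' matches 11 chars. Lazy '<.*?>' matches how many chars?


Greedy '<.*>' tries to match as MUCH as possible.
Lazy '<.*?>' tries to match as LITTLE as possible.

String: '<axbx><end>'
Greedy '<.*>' starts at first '<' and extends to the LAST '>': '<axbx><end>' (11 chars)
Lazy '<.*?>' starts at first '<' and stops at the FIRST '>': '<axbx>' (6 chars)

6


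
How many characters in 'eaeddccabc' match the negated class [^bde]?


Negated class [^bde] matches any char NOT in {b, d, e}
Scanning 'eaeddccabc':
  pos 0: 'e' -> no (excluded)
  pos 1: 'a' -> MATCH
  pos 2: 'e' -> no (excluded)
  pos 3: 'd' -> no (excluded)
  pos 4: 'd' -> no (excluded)
  pos 5: 'c' -> MATCH
  pos 6: 'c' -> MATCH
  pos 7: 'a' -> MATCH
  pos 8: 'b' -> no (excluded)
  pos 9: 'c' -> MATCH
Total matches: 5

5


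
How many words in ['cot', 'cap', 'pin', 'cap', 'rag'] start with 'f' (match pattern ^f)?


Pattern ^f anchors to start of word. Check which words begin with 'f':
  'cot' -> no
  'cap' -> no
  'pin' -> no
  'cap' -> no
  'rag' -> no
Matching words: []
Count: 0

0


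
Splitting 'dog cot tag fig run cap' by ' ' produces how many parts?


Splitting by ' ' breaks the string at each occurrence of the separator.
Text: 'dog cot tag fig run cap'
Parts after split:
  Part 1: 'dog'
  Part 2: 'cot'
  Part 3: 'tag'
  Part 4: 'fig'
  Part 5: 'run'
  Part 6: 'cap'
Total parts: 6

6


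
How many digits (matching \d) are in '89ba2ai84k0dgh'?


\d matches any digit 0-9.
Scanning '89ba2ai84k0dgh':
  pos 0: '8' -> DIGIT
  pos 1: '9' -> DIGIT
  pos 4: '2' -> DIGIT
  pos 7: '8' -> DIGIT
  pos 8: '4' -> DIGIT
  pos 10: '0' -> DIGIT
Digits found: ['8', '9', '2', '8', '4', '0']
Total: 6

6


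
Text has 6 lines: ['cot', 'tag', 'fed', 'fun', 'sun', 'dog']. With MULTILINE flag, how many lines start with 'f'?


With MULTILINE flag, ^ matches the start of each line.
Lines: ['cot', 'tag', 'fed', 'fun', 'sun', 'dog']
Checking which lines start with 'f':
  Line 1: 'cot' -> no
  Line 2: 'tag' -> no
  Line 3: 'fed' -> MATCH
  Line 4: 'fun' -> MATCH
  Line 5: 'sun' -> no
  Line 6: 'dog' -> no
Matching lines: ['fed', 'fun']
Count: 2

2


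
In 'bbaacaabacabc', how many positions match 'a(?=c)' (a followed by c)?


Lookahead 'a(?=c)' matches 'a' only when followed by 'c'.
String: 'bbaacaabacabc'
Checking each position where char is 'a':
  pos 2: 'a' -> no (next='a')
  pos 3: 'a' -> MATCH (next='c')
  pos 5: 'a' -> no (next='a')
  pos 6: 'a' -> no (next='b')
  pos 8: 'a' -> MATCH (next='c')
  pos 10: 'a' -> no (next='b')
Matching positions: [3, 8]
Count: 2

2


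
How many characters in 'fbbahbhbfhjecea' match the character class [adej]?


Character class [adej] matches any of: {a, d, e, j}
Scanning string 'fbbahbhbfhjecea' character by character:
  pos 0: 'f' -> no
  pos 1: 'b' -> no
  pos 2: 'b' -> no
  pos 3: 'a' -> MATCH
  pos 4: 'h' -> no
  pos 5: 'b' -> no
  pos 6: 'h' -> no
  pos 7: 'b' -> no
  pos 8: 'f' -> no
  pos 9: 'h' -> no
  pos 10: 'j' -> MATCH
  pos 11: 'e' -> MATCH
  pos 12: 'c' -> no
  pos 13: 'e' -> MATCH
  pos 14: 'a' -> MATCH
Total matches: 5

5


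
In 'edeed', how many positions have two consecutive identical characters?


Looking for consecutive identical characters in 'edeed':
  pos 0-1: 'e' vs 'd' -> different
  pos 1-2: 'd' vs 'e' -> different
  pos 2-3: 'e' vs 'e' -> MATCH ('ee')
  pos 3-4: 'e' vs 'd' -> different
Consecutive identical pairs: ['ee']
Count: 1

1


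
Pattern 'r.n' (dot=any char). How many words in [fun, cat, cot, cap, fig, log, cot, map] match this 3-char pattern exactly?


Pattern 'r.n' means: starts with 'r', any single char, ends with 'n'.
Checking each word (must be exactly 3 chars):
  'fun' (len=3): no
  'cat' (len=3): no
  'cot' (len=3): no
  'cap' (len=3): no
  'fig' (len=3): no
  'log' (len=3): no
  'cot' (len=3): no
  'map' (len=3): no
Matching words: []
Total: 0

0


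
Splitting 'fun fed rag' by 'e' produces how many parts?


Splitting by 'e' breaks the string at each occurrence of the separator.
Text: 'fun fed rag'
Parts after split:
  Part 1: 'fun f'
  Part 2: 'd rag'
Total parts: 2

2


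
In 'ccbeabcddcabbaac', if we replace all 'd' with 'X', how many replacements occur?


re.sub('d', 'X', text) replaces every occurrence of 'd' with 'X'.
Text: 'ccbeabcddcabbaac'
Scanning for 'd':
  pos 7: 'd' -> replacement #1
  pos 8: 'd' -> replacement #2
Total replacements: 2

2


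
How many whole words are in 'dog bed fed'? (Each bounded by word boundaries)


Word boundaries (\b) mark the start/end of each word.
Text: 'dog bed fed'
Splitting by whitespace:
  Word 1: 'dog'
  Word 2: 'bed'
  Word 3: 'fed'
Total whole words: 3

3


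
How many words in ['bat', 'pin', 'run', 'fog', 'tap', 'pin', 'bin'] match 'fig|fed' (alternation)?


Alternation 'fig|fed' matches either 'fig' or 'fed'.
Checking each word:
  'bat' -> no
  'pin' -> no
  'run' -> no
  'fog' -> no
  'tap' -> no
  'pin' -> no
  'bin' -> no
Matches: []
Count: 0

0


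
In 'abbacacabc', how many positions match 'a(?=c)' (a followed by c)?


Lookahead 'a(?=c)' matches 'a' only when followed by 'c'.
String: 'abbacacabc'
Checking each position where char is 'a':
  pos 0: 'a' -> no (next='b')
  pos 3: 'a' -> MATCH (next='c')
  pos 5: 'a' -> MATCH (next='c')
  pos 7: 'a' -> no (next='b')
Matching positions: [3, 5]
Count: 2

2


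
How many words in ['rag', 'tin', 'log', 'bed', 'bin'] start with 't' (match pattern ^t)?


Pattern ^t anchors to start of word. Check which words begin with 't':
  'rag' -> no
  'tin' -> MATCH (starts with 't')
  'log' -> no
  'bed' -> no
  'bin' -> no
Matching words: ['tin']
Count: 1

1


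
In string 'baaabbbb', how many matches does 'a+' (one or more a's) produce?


Pattern 'a+' matches one or more consecutive a's.
String: 'baaabbbb'
Scanning for runs of a:
  Match 1: 'aaa' (length 3)
Total matches: 1

1


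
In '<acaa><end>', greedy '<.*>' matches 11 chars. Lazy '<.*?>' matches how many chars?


Greedy '<.*>' tries to match as MUCH as possible.
Lazy '<.*?>' tries to match as LITTLE as possible.

String: '<acaa><end>'
Greedy '<.*>' starts at first '<' and extends to the LAST '>': '<acaa><end>' (11 chars)
Lazy '<.*?>' starts at first '<' and stops at the FIRST '>': '<acaa>' (6 chars)

6


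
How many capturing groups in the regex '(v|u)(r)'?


To count capturing groups, count each '(' that starts a group.
Pattern: '(v|u)(r)'
Walking through the pattern:
  Position 0: '(' -> group #1
  Position 5: '(' -> group #2
Total capturing groups: 2

2


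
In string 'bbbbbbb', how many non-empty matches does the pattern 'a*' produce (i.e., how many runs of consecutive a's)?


Pattern 'a*' matches zero or more a's. We want non-empty runs of consecutive a's.
String: 'bbbbbbb'
Walking through the string to find runs of a's:
Non-empty runs found: []
Count: 0

0


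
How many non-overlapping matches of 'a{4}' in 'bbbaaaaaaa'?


Pattern 'a{4}' matches exactly 4 consecutive a's (greedy, non-overlapping).
String: 'bbbaaaaaaa'
Scanning for runs of a's:
  Run at pos 3: 'aaaaaaa' (length 7) -> 1 match(es)
Matches found: ['aaaa']
Total: 1

1


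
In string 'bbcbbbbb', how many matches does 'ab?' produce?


Pattern 'ab?' matches 'a' optionally followed by 'b'.
String: 'bbcbbbbb'
Scanning left to right for 'a' then checking next char:
Total matches: 0

0


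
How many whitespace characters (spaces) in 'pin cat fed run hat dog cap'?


\s matches whitespace characters (spaces, tabs, etc.).
Text: 'pin cat fed run hat dog cap'
This text has 7 words separated by spaces.
Number of spaces = number of words - 1 = 7 - 1 = 6

6


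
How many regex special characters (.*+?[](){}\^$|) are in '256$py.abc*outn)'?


Regex special characters are: . * + ? [ ] ( ) { } \ ^ $ |
Scanning '256$py.abc*outn)':
  pos 3: '$' -> SPECIAL
  pos 6: '.' -> SPECIAL
  pos 10: '*' -> SPECIAL
  pos 15: ')' -> SPECIAL
Special chars found: ['$', '.', '*', ')']
Total: 4

4


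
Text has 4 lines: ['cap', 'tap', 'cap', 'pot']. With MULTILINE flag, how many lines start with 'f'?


With MULTILINE flag, ^ matches the start of each line.
Lines: ['cap', 'tap', 'cap', 'pot']
Checking which lines start with 'f':
  Line 1: 'cap' -> no
  Line 2: 'tap' -> no
  Line 3: 'cap' -> no
  Line 4: 'pot' -> no
Matching lines: []
Count: 0

0


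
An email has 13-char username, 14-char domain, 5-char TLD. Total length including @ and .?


An email address has format: username@domain.tld
Username length: 13
'@' character: 1
Domain length: 14
'.' character: 1
TLD length: 5
Total = 13 + 1 + 14 + 1 + 5 = 34

34


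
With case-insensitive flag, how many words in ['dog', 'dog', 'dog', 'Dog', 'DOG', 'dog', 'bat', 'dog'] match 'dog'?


Case-insensitive matching: compare each word's lowercase form to 'dog'.
  'dog' -> lower='dog' -> MATCH
  'dog' -> lower='dog' -> MATCH
  'dog' -> lower='dog' -> MATCH
  'Dog' -> lower='dog' -> MATCH
  'DOG' -> lower='dog' -> MATCH
  'dog' -> lower='dog' -> MATCH
  'bat' -> lower='bat' -> no
  'dog' -> lower='dog' -> MATCH
Matches: ['dog', 'dog', 'dog', 'Dog', 'DOG', 'dog', 'dog']
Count: 7

7


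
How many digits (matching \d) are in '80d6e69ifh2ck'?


\d matches any digit 0-9.
Scanning '80d6e69ifh2ck':
  pos 0: '8' -> DIGIT
  pos 1: '0' -> DIGIT
  pos 3: '6' -> DIGIT
  pos 5: '6' -> DIGIT
  pos 6: '9' -> DIGIT
  pos 10: '2' -> DIGIT
Digits found: ['8', '0', '6', '6', '9', '2']
Total: 6

6


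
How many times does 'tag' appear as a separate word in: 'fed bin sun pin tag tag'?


Scanning each word for exact match 'tag':
  Word 1: 'fed' -> no
  Word 2: 'bin' -> no
  Word 3: 'sun' -> no
  Word 4: 'pin' -> no
  Word 5: 'tag' -> MATCH
  Word 6: 'tag' -> MATCH
Total matches: 2

2


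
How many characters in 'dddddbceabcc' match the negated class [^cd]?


Negated class [^cd] matches any char NOT in {c, d}
Scanning 'dddddbceabcc':
  pos 0: 'd' -> no (excluded)
  pos 1: 'd' -> no (excluded)
  pos 2: 'd' -> no (excluded)
  pos 3: 'd' -> no (excluded)
  pos 4: 'd' -> no (excluded)
  pos 5: 'b' -> MATCH
  pos 6: 'c' -> no (excluded)
  pos 7: 'e' -> MATCH
  pos 8: 'a' -> MATCH
  pos 9: 'b' -> MATCH
  pos 10: 'c' -> no (excluded)
  pos 11: 'c' -> no (excluded)
Total matches: 4

4


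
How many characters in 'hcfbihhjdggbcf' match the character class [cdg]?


Character class [cdg] matches any of: {c, d, g}
Scanning string 'hcfbihhjdggbcf' character by character:
  pos 0: 'h' -> no
  pos 1: 'c' -> MATCH
  pos 2: 'f' -> no
  pos 3: 'b' -> no
  pos 4: 'i' -> no
  pos 5: 'h' -> no
  pos 6: 'h' -> no
  pos 7: 'j' -> no
  pos 8: 'd' -> MATCH
  pos 9: 'g' -> MATCH
  pos 10: 'g' -> MATCH
  pos 11: 'b' -> no
  pos 12: 'c' -> MATCH
  pos 13: 'f' -> no
Total matches: 5

5


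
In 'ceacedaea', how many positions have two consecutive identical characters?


Looking for consecutive identical characters in 'ceacedaea':
  pos 0-1: 'c' vs 'e' -> different
  pos 1-2: 'e' vs 'a' -> different
  pos 2-3: 'a' vs 'c' -> different
  pos 3-4: 'c' vs 'e' -> different
  pos 4-5: 'e' vs 'd' -> different
  pos 5-6: 'd' vs 'a' -> different
  pos 6-7: 'a' vs 'e' -> different
  pos 7-8: 'e' vs 'a' -> different
Consecutive identical pairs: []
Count: 0

0


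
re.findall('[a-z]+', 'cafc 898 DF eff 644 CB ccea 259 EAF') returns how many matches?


Pattern '[a-z]+' finds one or more lowercase letters.
Text: 'cafc 898 DF eff 644 CB ccea 259 EAF'
Scanning for matches:
  Match 1: 'cafc'
  Match 2: 'eff'
  Match 3: 'ccea'
Total matches: 3

3


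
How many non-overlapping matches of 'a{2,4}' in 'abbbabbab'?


Pattern 'a{2,4}' matches between 2 and 4 consecutive a's (greedy).
String: 'abbbabbab'
Finding runs of a's and applying greedy matching:
  Run at pos 0: 'a' (length 1)
  Run at pos 4: 'a' (length 1)
  Run at pos 7: 'a' (length 1)
Matches: []
Count: 0

0


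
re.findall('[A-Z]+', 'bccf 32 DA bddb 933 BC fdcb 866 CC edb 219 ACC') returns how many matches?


Pattern '[A-Z]+' finds one or more uppercase letters.
Text: 'bccf 32 DA bddb 933 BC fdcb 866 CC edb 219 ACC'
Scanning for matches:
  Match 1: 'DA'
  Match 2: 'BC'
  Match 3: 'CC'
  Match 4: 'ACC'
Total matches: 4

4


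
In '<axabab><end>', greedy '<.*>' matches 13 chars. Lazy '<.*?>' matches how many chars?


Greedy '<.*>' tries to match as MUCH as possible.
Lazy '<.*?>' tries to match as LITTLE as possible.

String: '<axabab><end>'
Greedy '<.*>' starts at first '<' and extends to the LAST '>': '<axabab><end>' (13 chars)
Lazy '<.*?>' starts at first '<' and stops at the FIRST '>': '<axabab>' (8 chars)

8


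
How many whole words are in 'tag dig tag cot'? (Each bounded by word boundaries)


Word boundaries (\b) mark the start/end of each word.
Text: 'tag dig tag cot'
Splitting by whitespace:
  Word 1: 'tag'
  Word 2: 'dig'
  Word 3: 'tag'
  Word 4: 'cot'
Total whole words: 4

4


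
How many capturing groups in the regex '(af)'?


To count capturing groups, count each '(' that starts a group.
Pattern: '(af)'
Walking through the pattern:
  Position 0: '(' -> group #1
Total capturing groups: 1

1


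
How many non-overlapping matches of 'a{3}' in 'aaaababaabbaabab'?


Pattern 'a{3}' matches exactly 3 consecutive a's (greedy, non-overlapping).
String: 'aaaababaabbaabab'
Scanning for runs of a's:
  Run at pos 0: 'aaaa' (length 4) -> 1 match(es)
  Run at pos 5: 'a' (length 1) -> 0 match(es)
  Run at pos 7: 'aa' (length 2) -> 0 match(es)
  Run at pos 11: 'aa' (length 2) -> 0 match(es)
  Run at pos 14: 'a' (length 1) -> 0 match(es)
Matches found: ['aaa']
Total: 1

1


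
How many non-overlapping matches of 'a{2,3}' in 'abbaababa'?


Pattern 'a{2,3}' matches between 2 and 3 consecutive a's (greedy).
String: 'abbaababa'
Finding runs of a's and applying greedy matching:
  Run at pos 0: 'a' (length 1)
  Run at pos 3: 'aa' (length 2)
  Run at pos 6: 'a' (length 1)
  Run at pos 8: 'a' (length 1)
Matches: ['aa']
Count: 1

1


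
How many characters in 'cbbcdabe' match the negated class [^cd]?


Negated class [^cd] matches any char NOT in {c, d}
Scanning 'cbbcdabe':
  pos 0: 'c' -> no (excluded)
  pos 1: 'b' -> MATCH
  pos 2: 'b' -> MATCH
  pos 3: 'c' -> no (excluded)
  pos 4: 'd' -> no (excluded)
  pos 5: 'a' -> MATCH
  pos 6: 'b' -> MATCH
  pos 7: 'e' -> MATCH
Total matches: 5

5


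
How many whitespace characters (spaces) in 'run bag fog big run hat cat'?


\s matches whitespace characters (spaces, tabs, etc.).
Text: 'run bag fog big run hat cat'
This text has 7 words separated by spaces.
Number of spaces = number of words - 1 = 7 - 1 = 6

6


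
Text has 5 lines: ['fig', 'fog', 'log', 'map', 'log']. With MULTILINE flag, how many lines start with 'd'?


With MULTILINE flag, ^ matches the start of each line.
Lines: ['fig', 'fog', 'log', 'map', 'log']
Checking which lines start with 'd':
  Line 1: 'fig' -> no
  Line 2: 'fog' -> no
  Line 3: 'log' -> no
  Line 4: 'map' -> no
  Line 5: 'log' -> no
Matching lines: []
Count: 0

0


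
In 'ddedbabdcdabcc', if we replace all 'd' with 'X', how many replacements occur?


re.sub('d', 'X', text) replaces every occurrence of 'd' with 'X'.
Text: 'ddedbabdcdabcc'
Scanning for 'd':
  pos 0: 'd' -> replacement #1
  pos 1: 'd' -> replacement #2
  pos 3: 'd' -> replacement #3
  pos 7: 'd' -> replacement #4
  pos 9: 'd' -> replacement #5
Total replacements: 5

5


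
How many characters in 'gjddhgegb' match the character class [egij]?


Character class [egij] matches any of: {e, g, i, j}
Scanning string 'gjddhgegb' character by character:
  pos 0: 'g' -> MATCH
  pos 1: 'j' -> MATCH
  pos 2: 'd' -> no
  pos 3: 'd' -> no
  pos 4: 'h' -> no
  pos 5: 'g' -> MATCH
  pos 6: 'e' -> MATCH
  pos 7: 'g' -> MATCH
  pos 8: 'b' -> no
Total matches: 5

5


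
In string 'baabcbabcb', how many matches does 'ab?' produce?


Pattern 'ab?' matches 'a' optionally followed by 'b'.
String: 'baabcbabcb'
Scanning left to right for 'a' then checking next char:
  Match 1: 'a' (a not followed by b)
  Match 2: 'ab' (a followed by b)
  Match 3: 'ab' (a followed by b)
Total matches: 3

3


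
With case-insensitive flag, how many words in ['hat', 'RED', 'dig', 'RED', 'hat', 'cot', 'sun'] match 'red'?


Case-insensitive matching: compare each word's lowercase form to 'red'.
  'hat' -> lower='hat' -> no
  'RED' -> lower='red' -> MATCH
  'dig' -> lower='dig' -> no
  'RED' -> lower='red' -> MATCH
  'hat' -> lower='hat' -> no
  'cot' -> lower='cot' -> no
  'sun' -> lower='sun' -> no
Matches: ['RED', 'RED']
Count: 2

2


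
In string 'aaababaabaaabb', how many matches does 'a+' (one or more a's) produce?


Pattern 'a+' matches one or more consecutive a's.
String: 'aaababaabaaabb'
Scanning for runs of a:
  Match 1: 'aaa' (length 3)
  Match 2: 'a' (length 1)
  Match 3: 'aa' (length 2)
  Match 4: 'aaa' (length 3)
Total matches: 4

4


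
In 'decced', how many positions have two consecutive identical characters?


Looking for consecutive identical characters in 'decced':
  pos 0-1: 'd' vs 'e' -> different
  pos 1-2: 'e' vs 'c' -> different
  pos 2-3: 'c' vs 'c' -> MATCH ('cc')
  pos 3-4: 'c' vs 'e' -> different
  pos 4-5: 'e' vs 'd' -> different
Consecutive identical pairs: ['cc']
Count: 1

1


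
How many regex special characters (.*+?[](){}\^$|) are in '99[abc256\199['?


Regex special characters are: . * + ? [ ] ( ) { } \ ^ $ |
Scanning '99[abc256\199[':
  pos 2: '[' -> SPECIAL
  pos 9: '\' -> SPECIAL
  pos 13: '[' -> SPECIAL
Special chars found: ['[', '\\', '[']
Total: 3

3


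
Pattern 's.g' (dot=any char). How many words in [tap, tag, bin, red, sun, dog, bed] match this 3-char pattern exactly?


Pattern 's.g' means: starts with 's', any single char, ends with 'g'.
Checking each word (must be exactly 3 chars):
  'tap' (len=3): no
  'tag' (len=3): no
  'bin' (len=3): no
  'red' (len=3): no
  'sun' (len=3): no
  'dog' (len=3): no
  'bed' (len=3): no
Matching words: []
Total: 0

0


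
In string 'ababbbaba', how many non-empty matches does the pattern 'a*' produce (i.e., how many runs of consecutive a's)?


Pattern 'a*' matches zero or more a's. We want non-empty runs of consecutive a's.
String: 'ababbbaba'
Walking through the string to find runs of a's:
  Run 1: positions 0-0 -> 'a'
  Run 2: positions 2-2 -> 'a'
  Run 3: positions 6-6 -> 'a'
  Run 4: positions 8-8 -> 'a'
Non-empty runs found: ['a', 'a', 'a', 'a']
Count: 4

4


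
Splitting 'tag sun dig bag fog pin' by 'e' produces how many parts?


Splitting by 'e' breaks the string at each occurrence of the separator.
Text: 'tag sun dig bag fog pin'
Parts after split:
  Part 1: 'tag sun dig bag fog pin'
Total parts: 1

1


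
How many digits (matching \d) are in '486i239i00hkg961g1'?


\d matches any digit 0-9.
Scanning '486i239i00hkg961g1':
  pos 0: '4' -> DIGIT
  pos 1: '8' -> DIGIT
  pos 2: '6' -> DIGIT
  pos 4: '2' -> DIGIT
  pos 5: '3' -> DIGIT
  pos 6: '9' -> DIGIT
  pos 8: '0' -> DIGIT
  pos 9: '0' -> DIGIT
  pos 13: '9' -> DIGIT
  pos 14: '6' -> DIGIT
  pos 15: '1' -> DIGIT
  pos 17: '1' -> DIGIT
Digits found: ['4', '8', '6', '2', '3', '9', '0', '0', '9', '6', '1', '1']
Total: 12

12


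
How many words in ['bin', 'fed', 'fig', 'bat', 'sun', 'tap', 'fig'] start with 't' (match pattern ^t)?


Pattern ^t anchors to start of word. Check which words begin with 't':
  'bin' -> no
  'fed' -> no
  'fig' -> no
  'bat' -> no
  'sun' -> no
  'tap' -> MATCH (starts with 't')
  'fig' -> no
Matching words: ['tap']
Count: 1

1


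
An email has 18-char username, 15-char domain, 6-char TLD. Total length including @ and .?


An email address has format: username@domain.tld
Username length: 18
'@' character: 1
Domain length: 15
'.' character: 1
TLD length: 6
Total = 18 + 1 + 15 + 1 + 6 = 41

41


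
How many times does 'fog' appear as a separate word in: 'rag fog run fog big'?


Scanning each word for exact match 'fog':
  Word 1: 'rag' -> no
  Word 2: 'fog' -> MATCH
  Word 3: 'run' -> no
  Word 4: 'fog' -> MATCH
  Word 5: 'big' -> no
Total matches: 2

2


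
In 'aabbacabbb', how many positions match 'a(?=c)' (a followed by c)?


Lookahead 'a(?=c)' matches 'a' only when followed by 'c'.
String: 'aabbacabbb'
Checking each position where char is 'a':
  pos 0: 'a' -> no (next='a')
  pos 1: 'a' -> no (next='b')
  pos 4: 'a' -> MATCH (next='c')
  pos 6: 'a' -> no (next='b')
Matching positions: [4]
Count: 1

1


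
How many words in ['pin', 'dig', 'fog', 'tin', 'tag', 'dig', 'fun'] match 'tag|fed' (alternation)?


Alternation 'tag|fed' matches either 'tag' or 'fed'.
Checking each word:
  'pin' -> no
  'dig' -> no
  'fog' -> no
  'tin' -> no
  'tag' -> MATCH
  'dig' -> no
  'fun' -> no
Matches: ['tag']
Count: 1

1


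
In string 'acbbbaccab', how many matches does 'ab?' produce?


Pattern 'ab?' matches 'a' optionally followed by 'b'.
String: 'acbbbaccab'
Scanning left to right for 'a' then checking next char:
  Match 1: 'a' (a not followed by b)
  Match 2: 'a' (a not followed by b)
  Match 3: 'ab' (a followed by b)
Total matches: 3

3


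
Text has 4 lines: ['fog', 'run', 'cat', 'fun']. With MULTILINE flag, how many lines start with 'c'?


With MULTILINE flag, ^ matches the start of each line.
Lines: ['fog', 'run', 'cat', 'fun']
Checking which lines start with 'c':
  Line 1: 'fog' -> no
  Line 2: 'run' -> no
  Line 3: 'cat' -> MATCH
  Line 4: 'fun' -> no
Matching lines: ['cat']
Count: 1

1


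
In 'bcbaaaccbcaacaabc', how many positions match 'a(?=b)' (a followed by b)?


Lookahead 'a(?=b)' matches 'a' only when followed by 'b'.
String: 'bcbaaaccbcaacaabc'
Checking each position where char is 'a':
  pos 3: 'a' -> no (next='a')
  pos 4: 'a' -> no (next='a')
  pos 5: 'a' -> no (next='c')
  pos 10: 'a' -> no (next='a')
  pos 11: 'a' -> no (next='c')
  pos 13: 'a' -> no (next='a')
  pos 14: 'a' -> MATCH (next='b')
Matching positions: [14]
Count: 1

1


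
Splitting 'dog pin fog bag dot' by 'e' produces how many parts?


Splitting by 'e' breaks the string at each occurrence of the separator.
Text: 'dog pin fog bag dot'
Parts after split:
  Part 1: 'dog pin fog bag dot'
Total parts: 1

1


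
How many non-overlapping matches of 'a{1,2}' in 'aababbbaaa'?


Pattern 'a{1,2}' matches between 1 and 2 consecutive a's (greedy).
String: 'aababbbaaa'
Finding runs of a's and applying greedy matching:
  Run at pos 0: 'aa' (length 2)
  Run at pos 3: 'a' (length 1)
  Run at pos 7: 'aaa' (length 3)
Matches: ['aa', 'a', 'aa', 'a']
Count: 4

4


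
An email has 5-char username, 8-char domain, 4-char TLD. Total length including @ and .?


An email address has format: username@domain.tld
Username length: 5
'@' character: 1
Domain length: 8
'.' character: 1
TLD length: 4
Total = 5 + 1 + 8 + 1 + 4 = 19

19


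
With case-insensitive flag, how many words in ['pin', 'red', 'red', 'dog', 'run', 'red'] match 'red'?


Case-insensitive matching: compare each word's lowercase form to 'red'.
  'pin' -> lower='pin' -> no
  'red' -> lower='red' -> MATCH
  'red' -> lower='red' -> MATCH
  'dog' -> lower='dog' -> no
  'run' -> lower='run' -> no
  'red' -> lower='red' -> MATCH
Matches: ['red', 'red', 'red']
Count: 3

3


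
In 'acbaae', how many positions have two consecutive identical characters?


Looking for consecutive identical characters in 'acbaae':
  pos 0-1: 'a' vs 'c' -> different
  pos 1-2: 'c' vs 'b' -> different
  pos 2-3: 'b' vs 'a' -> different
  pos 3-4: 'a' vs 'a' -> MATCH ('aa')
  pos 4-5: 'a' vs 'e' -> different
Consecutive identical pairs: ['aa']
Count: 1

1


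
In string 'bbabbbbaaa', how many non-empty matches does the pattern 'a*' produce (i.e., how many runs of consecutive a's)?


Pattern 'a*' matches zero or more a's. We want non-empty runs of consecutive a's.
String: 'bbabbbbaaa'
Walking through the string to find runs of a's:
  Run 1: positions 2-2 -> 'a'
  Run 2: positions 7-9 -> 'aaa'
Non-empty runs found: ['a', 'aaa']
Count: 2

2


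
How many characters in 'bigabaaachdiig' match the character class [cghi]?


Character class [cghi] matches any of: {c, g, h, i}
Scanning string 'bigabaaachdiig' character by character:
  pos 0: 'b' -> no
  pos 1: 'i' -> MATCH
  pos 2: 'g' -> MATCH
  pos 3: 'a' -> no
  pos 4: 'b' -> no
  pos 5: 'a' -> no
  pos 6: 'a' -> no
  pos 7: 'a' -> no
  pos 8: 'c' -> MATCH
  pos 9: 'h' -> MATCH
  pos 10: 'd' -> no
  pos 11: 'i' -> MATCH
  pos 12: 'i' -> MATCH
  pos 13: 'g' -> MATCH
Total matches: 7

7


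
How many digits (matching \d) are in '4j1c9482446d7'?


\d matches any digit 0-9.
Scanning '4j1c9482446d7':
  pos 0: '4' -> DIGIT
  pos 2: '1' -> DIGIT
  pos 4: '9' -> DIGIT
  pos 5: '4' -> DIGIT
  pos 6: '8' -> DIGIT
  pos 7: '2' -> DIGIT
  pos 8: '4' -> DIGIT
  pos 9: '4' -> DIGIT
  pos 10: '6' -> DIGIT
  pos 12: '7' -> DIGIT
Digits found: ['4', '1', '9', '4', '8', '2', '4', '4', '6', '7']
Total: 10

10


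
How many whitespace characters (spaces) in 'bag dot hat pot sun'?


\s matches whitespace characters (spaces, tabs, etc.).
Text: 'bag dot hat pot sun'
This text has 5 words separated by spaces.
Number of spaces = number of words - 1 = 5 - 1 = 4

4


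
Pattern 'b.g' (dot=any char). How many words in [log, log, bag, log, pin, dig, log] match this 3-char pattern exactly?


Pattern 'b.g' means: starts with 'b', any single char, ends with 'g'.
Checking each word (must be exactly 3 chars):
  'log' (len=3): no
  'log' (len=3): no
  'bag' (len=3): MATCH
  'log' (len=3): no
  'pin' (len=3): no
  'dig' (len=3): no
  'log' (len=3): no
Matching words: ['bag']
Total: 1

1


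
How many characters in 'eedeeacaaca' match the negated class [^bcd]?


Negated class [^bcd] matches any char NOT in {b, c, d}
Scanning 'eedeeacaaca':
  pos 0: 'e' -> MATCH
  pos 1: 'e' -> MATCH
  pos 2: 'd' -> no (excluded)
  pos 3: 'e' -> MATCH
  pos 4: 'e' -> MATCH
  pos 5: 'a' -> MATCH
  pos 6: 'c' -> no (excluded)
  pos 7: 'a' -> MATCH
  pos 8: 'a' -> MATCH
  pos 9: 'c' -> no (excluded)
  pos 10: 'a' -> MATCH
Total matches: 8

8


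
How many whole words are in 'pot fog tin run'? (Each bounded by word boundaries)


Word boundaries (\b) mark the start/end of each word.
Text: 'pot fog tin run'
Splitting by whitespace:
  Word 1: 'pot'
  Word 2: 'fog'
  Word 3: 'tin'
  Word 4: 'run'
Total whole words: 4

4


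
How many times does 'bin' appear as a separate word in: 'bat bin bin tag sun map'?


Scanning each word for exact match 'bin':
  Word 1: 'bat' -> no
  Word 2: 'bin' -> MATCH
  Word 3: 'bin' -> MATCH
  Word 4: 'tag' -> no
  Word 5: 'sun' -> no
  Word 6: 'map' -> no
Total matches: 2

2


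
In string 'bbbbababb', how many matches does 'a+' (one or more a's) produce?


Pattern 'a+' matches one or more consecutive a's.
String: 'bbbbababb'
Scanning for runs of a:
  Match 1: 'a' (length 1)
  Match 2: 'a' (length 1)
Total matches: 2

2


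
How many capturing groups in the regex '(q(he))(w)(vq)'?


To count capturing groups, count each '(' that starts a group.
Pattern: '(q(he))(w)(vq)'
Walking through the pattern:
  Position 0: '(' -> group #1
  Position 2: '(' -> group #2
  Position 7: '(' -> group #3
  Position 10: '(' -> group #4
Total capturing groups: 4

4


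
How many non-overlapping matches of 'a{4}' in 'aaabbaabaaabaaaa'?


Pattern 'a{4}' matches exactly 4 consecutive a's (greedy, non-overlapping).
String: 'aaabbaabaaabaaaa'
Scanning for runs of a's:
  Run at pos 0: 'aaa' (length 3) -> 0 match(es)
  Run at pos 5: 'aa' (length 2) -> 0 match(es)
  Run at pos 8: 'aaa' (length 3) -> 0 match(es)
  Run at pos 12: 'aaaa' (length 4) -> 1 match(es)
Matches found: ['aaaa']
Total: 1

1


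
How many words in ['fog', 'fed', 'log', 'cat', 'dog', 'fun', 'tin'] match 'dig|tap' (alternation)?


Alternation 'dig|tap' matches either 'dig' or 'tap'.
Checking each word:
  'fog' -> no
  'fed' -> no
  'log' -> no
  'cat' -> no
  'dog' -> no
  'fun' -> no
  'tin' -> no
Matches: []
Count: 0

0


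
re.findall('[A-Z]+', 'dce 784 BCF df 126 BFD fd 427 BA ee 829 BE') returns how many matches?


Pattern '[A-Z]+' finds one or more uppercase letters.
Text: 'dce 784 BCF df 126 BFD fd 427 BA ee 829 BE'
Scanning for matches:
  Match 1: 'BCF'
  Match 2: 'BFD'
  Match 3: 'BA'
  Match 4: 'BE'
Total matches: 4

4


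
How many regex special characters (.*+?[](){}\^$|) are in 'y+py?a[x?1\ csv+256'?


Regex special characters are: . * + ? [ ] ( ) { } \ ^ $ |
Scanning 'y+py?a[x?1\ csv+256':
  pos 1: '+' -> SPECIAL
  pos 4: '?' -> SPECIAL
  pos 6: '[' -> SPECIAL
  pos 8: '?' -> SPECIAL
  pos 10: '\' -> SPECIAL
  pos 15: '+' -> SPECIAL
Special chars found: ['+', '?', '[', '?', '\\', '+']
Total: 6

6


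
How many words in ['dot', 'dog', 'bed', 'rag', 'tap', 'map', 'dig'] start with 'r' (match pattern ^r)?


Pattern ^r anchors to start of word. Check which words begin with 'r':
  'dot' -> no
  'dog' -> no
  'bed' -> no
  'rag' -> MATCH (starts with 'r')
  'tap' -> no
  'map' -> no
  'dig' -> no
Matching words: ['rag']
Count: 1

1


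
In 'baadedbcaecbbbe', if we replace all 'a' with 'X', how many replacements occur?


re.sub('a', 'X', text) replaces every occurrence of 'a' with 'X'.
Text: 'baadedbcaecbbbe'
Scanning for 'a':
  pos 1: 'a' -> replacement #1
  pos 2: 'a' -> replacement #2
  pos 8: 'a' -> replacement #3
Total replacements: 3

3


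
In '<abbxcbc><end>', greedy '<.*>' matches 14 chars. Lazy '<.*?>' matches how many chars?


Greedy '<.*>' tries to match as MUCH as possible.
Lazy '<.*?>' tries to match as LITTLE as possible.

String: '<abbxcbc><end>'
Greedy '<.*>' starts at first '<' and extends to the LAST '>': '<abbxcbc><end>' (14 chars)
Lazy '<.*?>' starts at first '<' and stops at the FIRST '>': '<abbxcbc>' (9 chars)

9


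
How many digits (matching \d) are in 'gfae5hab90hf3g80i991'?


\d matches any digit 0-9.
Scanning 'gfae5hab90hf3g80i991':
  pos 4: '5' -> DIGIT
  pos 8: '9' -> DIGIT
  pos 9: '0' -> DIGIT
  pos 12: '3' -> DIGIT
  pos 14: '8' -> DIGIT
  pos 15: '0' -> DIGIT
  pos 17: '9' -> DIGIT
  pos 18: '9' -> DIGIT
  pos 19: '1' -> DIGIT
Digits found: ['5', '9', '0', '3', '8', '0', '9', '9', '1']
Total: 9

9


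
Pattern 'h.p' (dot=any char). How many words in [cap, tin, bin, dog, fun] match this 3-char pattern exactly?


Pattern 'h.p' means: starts with 'h', any single char, ends with 'p'.
Checking each word (must be exactly 3 chars):
  'cap' (len=3): no
  'tin' (len=3): no
  'bin' (len=3): no
  'dog' (len=3): no
  'fun' (len=3): no
Matching words: []
Total: 0

0


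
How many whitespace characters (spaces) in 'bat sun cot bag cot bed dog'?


\s matches whitespace characters (spaces, tabs, etc.).
Text: 'bat sun cot bag cot bed dog'
This text has 7 words separated by spaces.
Number of spaces = number of words - 1 = 7 - 1 = 6

6


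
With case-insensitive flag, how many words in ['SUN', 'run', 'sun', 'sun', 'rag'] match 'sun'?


Case-insensitive matching: compare each word's lowercase form to 'sun'.
  'SUN' -> lower='sun' -> MATCH
  'run' -> lower='run' -> no
  'sun' -> lower='sun' -> MATCH
  'sun' -> lower='sun' -> MATCH
  'rag' -> lower='rag' -> no
Matches: ['SUN', 'sun', 'sun']
Count: 3

3


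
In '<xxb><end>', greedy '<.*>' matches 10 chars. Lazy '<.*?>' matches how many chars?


Greedy '<.*>' tries to match as MUCH as possible.
Lazy '<.*?>' tries to match as LITTLE as possible.

String: '<xxb><end>'
Greedy '<.*>' starts at first '<' and extends to the LAST '>': '<xxb><end>' (10 chars)
Lazy '<.*?>' starts at first '<' and stops at the FIRST '>': '<xxb>' (5 chars)

5


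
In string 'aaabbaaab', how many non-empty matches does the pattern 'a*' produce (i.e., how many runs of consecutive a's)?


Pattern 'a*' matches zero or more a's. We want non-empty runs of consecutive a's.
String: 'aaabbaaab'
Walking through the string to find runs of a's:
  Run 1: positions 0-2 -> 'aaa'
  Run 2: positions 5-7 -> 'aaa'
Non-empty runs found: ['aaa', 'aaa']
Count: 2

2


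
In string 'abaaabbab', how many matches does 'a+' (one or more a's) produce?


Pattern 'a+' matches one or more consecutive a's.
String: 'abaaabbab'
Scanning for runs of a:
  Match 1: 'a' (length 1)
  Match 2: 'aaa' (length 3)
  Match 3: 'a' (length 1)
Total matches: 3

3


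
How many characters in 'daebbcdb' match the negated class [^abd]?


Negated class [^abd] matches any char NOT in {a, b, d}
Scanning 'daebbcdb':
  pos 0: 'd' -> no (excluded)
  pos 1: 'a' -> no (excluded)
  pos 2: 'e' -> MATCH
  pos 3: 'b' -> no (excluded)
  pos 4: 'b' -> no (excluded)
  pos 5: 'c' -> MATCH
  pos 6: 'd' -> no (excluded)
  pos 7: 'b' -> no (excluded)
Total matches: 2

2


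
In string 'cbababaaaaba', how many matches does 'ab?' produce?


Pattern 'ab?' matches 'a' optionally followed by 'b'.
String: 'cbababaaaaba'
Scanning left to right for 'a' then checking next char:
  Match 1: 'ab' (a followed by b)
  Match 2: 'ab' (a followed by b)
  Match 3: 'a' (a not followed by b)
  Match 4: 'a' (a not followed by b)
  Match 5: 'a' (a not followed by b)
  Match 6: 'ab' (a followed by b)
  Match 7: 'a' (a not followed by b)
Total matches: 7

7


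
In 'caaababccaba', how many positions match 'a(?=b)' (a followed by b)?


Lookahead 'a(?=b)' matches 'a' only when followed by 'b'.
String: 'caaababccaba'
Checking each position where char is 'a':
  pos 1: 'a' -> no (next='a')
  pos 2: 'a' -> no (next='a')
  pos 3: 'a' -> MATCH (next='b')
  pos 5: 'a' -> MATCH (next='b')
  pos 9: 'a' -> MATCH (next='b')
Matching positions: [3, 5, 9]
Count: 3

3


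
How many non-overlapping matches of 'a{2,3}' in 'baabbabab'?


Pattern 'a{2,3}' matches between 2 and 3 consecutive a's (greedy).
String: 'baabbabab'
Finding runs of a's and applying greedy matching:
  Run at pos 1: 'aa' (length 2)
  Run at pos 5: 'a' (length 1)
  Run at pos 7: 'a' (length 1)
Matches: ['aa']
Count: 1

1


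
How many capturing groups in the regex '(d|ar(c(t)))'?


To count capturing groups, count each '(' that starts a group.
Pattern: '(d|ar(c(t)))'
Walking through the pattern:
  Position 0: '(' -> group #1
  Position 5: '(' -> group #2
  Position 7: '(' -> group #3
Total capturing groups: 3

3


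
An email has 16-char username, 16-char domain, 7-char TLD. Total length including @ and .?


An email address has format: username@domain.tld
Username length: 16
'@' character: 1
Domain length: 16
'.' character: 1
TLD length: 7
Total = 16 + 1 + 16 + 1 + 7 = 41

41


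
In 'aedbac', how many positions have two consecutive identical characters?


Looking for consecutive identical characters in 'aedbac':
  pos 0-1: 'a' vs 'e' -> different
  pos 1-2: 'e' vs 'd' -> different
  pos 2-3: 'd' vs 'b' -> different
  pos 3-4: 'b' vs 'a' -> different
  pos 4-5: 'a' vs 'c' -> different
Consecutive identical pairs: []
Count: 0

0


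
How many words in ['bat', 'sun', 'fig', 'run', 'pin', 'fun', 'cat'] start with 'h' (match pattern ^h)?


Pattern ^h anchors to start of word. Check which words begin with 'h':
  'bat' -> no
  'sun' -> no
  'fig' -> no
  'run' -> no
  'pin' -> no
  'fun' -> no
  'cat' -> no
Matching words: []
Count: 0

0


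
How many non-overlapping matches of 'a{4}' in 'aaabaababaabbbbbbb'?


Pattern 'a{4}' matches exactly 4 consecutive a's (greedy, non-overlapping).
String: 'aaabaababaabbbbbbb'
Scanning for runs of a's:
  Run at pos 0: 'aaa' (length 3) -> 0 match(es)
  Run at pos 4: 'aa' (length 2) -> 0 match(es)
  Run at pos 7: 'a' (length 1) -> 0 match(es)
  Run at pos 9: 'aa' (length 2) -> 0 match(es)
Matches found: []
Total: 0

0


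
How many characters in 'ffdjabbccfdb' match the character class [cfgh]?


Character class [cfgh] matches any of: {c, f, g, h}
Scanning string 'ffdjabbccfdb' character by character:
  pos 0: 'f' -> MATCH
  pos 1: 'f' -> MATCH
  pos 2: 'd' -> no
  pos 3: 'j' -> no
  pos 4: 'a' -> no
  pos 5: 'b' -> no
  pos 6: 'b' -> no
  pos 7: 'c' -> MATCH
  pos 8: 'c' -> MATCH
  pos 9: 'f' -> MATCH
  pos 10: 'd' -> no
  pos 11: 'b' -> no
Total matches: 5

5


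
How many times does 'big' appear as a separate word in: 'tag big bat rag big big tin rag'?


Scanning each word for exact match 'big':
  Word 1: 'tag' -> no
  Word 2: 'big' -> MATCH
  Word 3: 'bat' -> no
  Word 4: 'rag' -> no
  Word 5: 'big' -> MATCH
  Word 6: 'big' -> MATCH
  Word 7: 'tin' -> no
  Word 8: 'rag' -> no
Total matches: 3

3
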